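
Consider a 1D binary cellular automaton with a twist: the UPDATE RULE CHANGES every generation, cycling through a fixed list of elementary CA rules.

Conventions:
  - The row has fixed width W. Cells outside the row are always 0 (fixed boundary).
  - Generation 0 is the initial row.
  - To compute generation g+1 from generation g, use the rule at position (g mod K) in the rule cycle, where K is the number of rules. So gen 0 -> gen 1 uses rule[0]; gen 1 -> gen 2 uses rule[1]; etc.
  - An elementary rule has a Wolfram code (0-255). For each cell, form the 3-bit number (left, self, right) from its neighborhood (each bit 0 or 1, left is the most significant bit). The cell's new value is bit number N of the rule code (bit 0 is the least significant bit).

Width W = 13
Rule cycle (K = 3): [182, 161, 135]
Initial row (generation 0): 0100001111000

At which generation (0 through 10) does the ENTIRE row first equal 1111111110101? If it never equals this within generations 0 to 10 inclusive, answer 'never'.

Answer: 9

Derivation:
Gen 0: 0100001111000
Gen 1 (rule 182): 1110010110100
Gen 2 (rule 161): 0100001001001
Gen 3 (rule 135): 1101111011011
Gen 4 (rule 182): 0010110100100
Gen 5 (rule 161): 1001001000001
Gen 6 (rule 135): 1011011011111
Gen 7 (rule 182): 1100100101110
Gen 8 (rule 161): 0000000010100
Gen 9 (rule 135): 1111111110101
Gen 10 (rule 182): 0111111101111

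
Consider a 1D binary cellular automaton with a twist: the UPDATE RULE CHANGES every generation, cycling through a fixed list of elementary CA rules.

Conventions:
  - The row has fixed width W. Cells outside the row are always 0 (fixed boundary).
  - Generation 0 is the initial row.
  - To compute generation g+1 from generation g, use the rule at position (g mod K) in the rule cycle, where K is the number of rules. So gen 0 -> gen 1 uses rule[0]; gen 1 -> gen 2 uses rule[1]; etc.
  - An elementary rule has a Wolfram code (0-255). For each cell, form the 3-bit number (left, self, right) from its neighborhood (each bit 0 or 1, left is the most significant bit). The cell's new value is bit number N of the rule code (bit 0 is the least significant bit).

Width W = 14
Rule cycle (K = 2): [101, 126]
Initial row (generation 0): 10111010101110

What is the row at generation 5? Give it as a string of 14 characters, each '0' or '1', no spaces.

Answer: 11000000101001

Derivation:
Gen 0: 10111010101110
Gen 1 (rule 101): 11001111110010
Gen 2 (rule 126): 11111000011111
Gen 3 (rule 101): 00001011000001
Gen 4 (rule 126): 00011111100011
Gen 5 (rule 101): 11000000101001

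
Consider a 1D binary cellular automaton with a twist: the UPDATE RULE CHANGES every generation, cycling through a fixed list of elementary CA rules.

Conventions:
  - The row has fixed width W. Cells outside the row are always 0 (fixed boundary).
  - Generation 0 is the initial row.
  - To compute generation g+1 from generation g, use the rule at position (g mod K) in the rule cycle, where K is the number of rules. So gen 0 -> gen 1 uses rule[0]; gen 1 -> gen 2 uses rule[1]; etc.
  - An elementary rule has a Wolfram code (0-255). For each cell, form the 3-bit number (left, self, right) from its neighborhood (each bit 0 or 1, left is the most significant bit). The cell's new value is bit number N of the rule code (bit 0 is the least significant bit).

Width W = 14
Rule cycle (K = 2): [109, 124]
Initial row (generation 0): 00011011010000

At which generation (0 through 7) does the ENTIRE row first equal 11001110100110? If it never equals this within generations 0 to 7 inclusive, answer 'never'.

Gen 0: 00011011010000
Gen 1 (rule 109): 11011111110111
Gen 2 (rule 124): 11110000011101
Gen 3 (rule 109): 10010111010111
Gen 4 (rule 124): 11011101111101
Gen 5 (rule 109): 11110111000111
Gen 6 (rule 124): 10011101100101
Gen 7 (rule 109): 10010111100111

Answer: never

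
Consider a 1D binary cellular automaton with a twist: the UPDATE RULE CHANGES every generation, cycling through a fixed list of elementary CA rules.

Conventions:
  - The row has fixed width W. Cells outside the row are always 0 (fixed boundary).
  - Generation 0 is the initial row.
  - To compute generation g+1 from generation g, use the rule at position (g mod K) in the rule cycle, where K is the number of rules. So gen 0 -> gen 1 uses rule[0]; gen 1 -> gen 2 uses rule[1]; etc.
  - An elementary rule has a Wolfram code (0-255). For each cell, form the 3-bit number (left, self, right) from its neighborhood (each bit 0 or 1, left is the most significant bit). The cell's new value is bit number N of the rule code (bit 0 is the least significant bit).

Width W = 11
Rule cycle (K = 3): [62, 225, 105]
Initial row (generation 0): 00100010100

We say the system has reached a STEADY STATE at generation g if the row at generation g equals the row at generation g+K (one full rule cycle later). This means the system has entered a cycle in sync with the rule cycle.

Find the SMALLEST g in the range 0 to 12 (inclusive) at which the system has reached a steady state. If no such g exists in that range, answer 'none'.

Gen 0: 00100010100
Gen 1 (rule 62): 01110111110
Gen 2 (rule 225): 00111011110
Gen 3 (rule 105): 10101110010
Gen 4 (rule 62): 11111001111
Gen 5 (rule 225): 01111000111
Gen 6 (rule 105): 01001010101
Gen 7 (rule 62): 11111111111
Gen 8 (rule 225): 01111111111
Gen 9 (rule 105): 01000000001
Gen 10 (rule 62): 11100000011
Gen 11 (rule 225): 01101111001
Gen 12 (rule 105): 01111001000
Gen 13 (rule 62): 11000111100
Gen 14 (rule 225): 01010011101
Gen 15 (rule 105): 00100010110

Answer: none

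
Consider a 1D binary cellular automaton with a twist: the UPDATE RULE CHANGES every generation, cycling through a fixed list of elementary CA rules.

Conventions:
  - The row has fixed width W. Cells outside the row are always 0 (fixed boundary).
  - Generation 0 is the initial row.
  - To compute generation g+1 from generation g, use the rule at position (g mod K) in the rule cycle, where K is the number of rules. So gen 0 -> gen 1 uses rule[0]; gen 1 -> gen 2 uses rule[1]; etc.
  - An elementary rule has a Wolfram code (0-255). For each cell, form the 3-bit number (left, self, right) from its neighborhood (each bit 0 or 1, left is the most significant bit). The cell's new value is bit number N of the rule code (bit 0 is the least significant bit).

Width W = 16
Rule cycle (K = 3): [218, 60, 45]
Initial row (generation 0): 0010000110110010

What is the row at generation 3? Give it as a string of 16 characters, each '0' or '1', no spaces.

Gen 0: 0010000110110010
Gen 1 (rule 218): 0101001110111101
Gen 2 (rule 60): 0111101001100011
Gen 3 (rule 45): 0100011001001010

Answer: 0100011001001010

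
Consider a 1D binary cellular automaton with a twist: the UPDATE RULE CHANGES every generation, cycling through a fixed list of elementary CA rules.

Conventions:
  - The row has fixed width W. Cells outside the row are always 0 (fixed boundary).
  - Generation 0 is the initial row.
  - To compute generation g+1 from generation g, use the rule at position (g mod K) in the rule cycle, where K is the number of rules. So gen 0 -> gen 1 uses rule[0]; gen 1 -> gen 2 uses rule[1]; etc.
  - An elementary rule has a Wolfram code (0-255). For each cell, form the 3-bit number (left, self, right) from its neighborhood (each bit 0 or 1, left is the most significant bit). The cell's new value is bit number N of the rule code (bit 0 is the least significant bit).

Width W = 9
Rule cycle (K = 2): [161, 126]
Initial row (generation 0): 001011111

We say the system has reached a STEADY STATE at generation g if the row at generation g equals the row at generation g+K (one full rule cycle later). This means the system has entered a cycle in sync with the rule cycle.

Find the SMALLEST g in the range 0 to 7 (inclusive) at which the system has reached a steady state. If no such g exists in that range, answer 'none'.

Gen 0: 001011111
Gen 1 (rule 161): 100101110
Gen 2 (rule 126): 111111011
Gen 3 (rule 161): 011110100
Gen 4 (rule 126): 110011110
Gen 5 (rule 161): 000001100
Gen 6 (rule 126): 000011110
Gen 7 (rule 161): 111001100
Gen 8 (rule 126): 101111110
Gen 9 (rule 161): 010111100

Answer: none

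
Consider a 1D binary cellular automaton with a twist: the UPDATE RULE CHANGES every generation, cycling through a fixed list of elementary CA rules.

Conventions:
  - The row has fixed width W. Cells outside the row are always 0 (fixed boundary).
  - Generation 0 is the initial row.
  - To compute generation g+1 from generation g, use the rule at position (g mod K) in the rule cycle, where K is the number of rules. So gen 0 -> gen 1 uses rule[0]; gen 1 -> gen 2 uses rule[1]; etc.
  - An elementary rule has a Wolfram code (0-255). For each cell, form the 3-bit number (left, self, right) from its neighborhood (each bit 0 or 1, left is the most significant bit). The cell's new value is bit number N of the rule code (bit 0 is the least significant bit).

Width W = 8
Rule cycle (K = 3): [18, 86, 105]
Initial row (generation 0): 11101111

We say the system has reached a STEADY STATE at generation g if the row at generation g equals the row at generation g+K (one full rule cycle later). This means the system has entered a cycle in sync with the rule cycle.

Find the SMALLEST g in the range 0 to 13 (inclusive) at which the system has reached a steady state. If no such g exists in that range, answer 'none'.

Gen 0: 11101111
Gen 1 (rule 18): 00000000
Gen 2 (rule 86): 00000000
Gen 3 (rule 105): 11111111
Gen 4 (rule 18): 00000000
Gen 5 (rule 86): 00000000
Gen 6 (rule 105): 11111111
Gen 7 (rule 18): 00000000
Gen 8 (rule 86): 00000000
Gen 9 (rule 105): 11111111
Gen 10 (rule 18): 00000000
Gen 11 (rule 86): 00000000
Gen 12 (rule 105): 11111111
Gen 13 (rule 18): 00000000
Gen 14 (rule 86): 00000000
Gen 15 (rule 105): 11111111
Gen 16 (rule 18): 00000000

Answer: 1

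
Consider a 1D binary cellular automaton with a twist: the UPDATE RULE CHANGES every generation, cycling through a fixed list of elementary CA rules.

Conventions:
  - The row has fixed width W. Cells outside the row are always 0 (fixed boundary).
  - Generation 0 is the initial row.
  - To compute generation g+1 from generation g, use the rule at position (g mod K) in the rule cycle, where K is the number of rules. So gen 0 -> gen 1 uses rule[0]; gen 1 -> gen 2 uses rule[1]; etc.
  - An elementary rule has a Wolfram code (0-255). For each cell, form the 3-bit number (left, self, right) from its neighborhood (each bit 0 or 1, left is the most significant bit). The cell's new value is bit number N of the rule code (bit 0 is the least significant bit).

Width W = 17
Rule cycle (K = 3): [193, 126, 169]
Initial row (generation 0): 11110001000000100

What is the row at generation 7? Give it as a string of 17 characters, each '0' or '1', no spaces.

Answer: 00000111111010010

Derivation:
Gen 0: 11110001000000100
Gen 1 (rule 193): 01110100011110001
Gen 2 (rule 126): 11011110110011011
Gen 3 (rule 169): 10111101100010110
Gen 4 (rule 193): 00011100101000010
Gen 5 (rule 126): 00110111111100111
Gen 6 (rule 169): 10101111111000110
Gen 7 (rule 193): 00000111111010010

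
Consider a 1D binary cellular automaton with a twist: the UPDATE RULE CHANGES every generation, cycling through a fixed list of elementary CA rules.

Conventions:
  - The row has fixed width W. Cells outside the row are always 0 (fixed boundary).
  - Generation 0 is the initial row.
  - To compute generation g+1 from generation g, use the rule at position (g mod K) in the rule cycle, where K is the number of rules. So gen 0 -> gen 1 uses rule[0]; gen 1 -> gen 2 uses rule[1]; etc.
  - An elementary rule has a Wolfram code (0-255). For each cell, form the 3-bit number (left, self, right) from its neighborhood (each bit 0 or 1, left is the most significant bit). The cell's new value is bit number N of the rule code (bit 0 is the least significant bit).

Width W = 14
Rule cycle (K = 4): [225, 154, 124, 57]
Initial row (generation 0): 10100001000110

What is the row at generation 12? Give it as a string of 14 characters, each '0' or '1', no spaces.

Answer: 10011110011000

Derivation:
Gen 0: 10100001000110
Gen 1 (rule 225): 01001100010010
Gen 2 (rule 154): 10111010101101
Gen 3 (rule 124): 11101111111111
Gen 4 (rule 57): 10011000000000
Gen 5 (rule 225): 00001011111111
Gen 6 (rule 154): 00010011111110
Gen 7 (rule 124): 00011010000011
Gen 8 (rule 57): 11010101111010
Gen 9 (rule 225): 01101010111100
Gen 10 (rule 154): 11000000111010
Gen 11 (rule 124): 11100000101111
Gen 12 (rule 57): 10011110011000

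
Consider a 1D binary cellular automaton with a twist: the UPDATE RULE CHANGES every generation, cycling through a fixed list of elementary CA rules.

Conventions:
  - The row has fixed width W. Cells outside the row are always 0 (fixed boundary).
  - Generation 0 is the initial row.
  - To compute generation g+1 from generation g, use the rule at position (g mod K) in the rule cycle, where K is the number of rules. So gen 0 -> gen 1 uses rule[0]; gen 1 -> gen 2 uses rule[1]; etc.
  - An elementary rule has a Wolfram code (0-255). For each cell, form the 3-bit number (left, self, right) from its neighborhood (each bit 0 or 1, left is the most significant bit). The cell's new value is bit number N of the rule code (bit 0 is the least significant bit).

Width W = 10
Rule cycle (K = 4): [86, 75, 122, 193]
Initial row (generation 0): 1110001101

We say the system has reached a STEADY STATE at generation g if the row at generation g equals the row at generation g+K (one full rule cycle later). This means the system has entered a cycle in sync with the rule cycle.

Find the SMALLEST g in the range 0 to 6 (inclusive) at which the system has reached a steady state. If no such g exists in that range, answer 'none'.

Answer: none

Derivation:
Gen 0: 1110001101
Gen 1 (rule 86): 0011010101
Gen 2 (rule 75): 1111000000
Gen 3 (rule 122): 1001100000
Gen 4 (rule 193): 0000101111
Gen 5 (rule 86): 0001100001
Gen 6 (rule 75): 1111101110
Gen 7 (rule 122): 1000111011
Gen 8 (rule 193): 0010011001
Gen 9 (rule 86): 0111101111
Gen 10 (rule 75): 1100101001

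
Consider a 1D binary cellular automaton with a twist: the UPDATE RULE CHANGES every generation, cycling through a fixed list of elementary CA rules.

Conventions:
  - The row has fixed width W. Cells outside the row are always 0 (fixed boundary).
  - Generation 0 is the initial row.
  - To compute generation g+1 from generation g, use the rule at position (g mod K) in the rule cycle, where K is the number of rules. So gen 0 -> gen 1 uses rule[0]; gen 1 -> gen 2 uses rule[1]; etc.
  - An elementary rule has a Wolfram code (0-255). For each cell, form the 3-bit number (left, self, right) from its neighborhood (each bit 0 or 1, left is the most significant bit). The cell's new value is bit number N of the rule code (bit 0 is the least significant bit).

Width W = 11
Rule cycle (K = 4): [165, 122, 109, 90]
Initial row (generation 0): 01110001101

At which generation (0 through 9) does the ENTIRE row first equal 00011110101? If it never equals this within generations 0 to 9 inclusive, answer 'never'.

Gen 0: 01110001101
Gen 1 (rule 165): 00100100011
Gen 2 (rule 122): 01011010111
Gen 3 (rule 109): 01111111101
Gen 4 (rule 90): 11000000100
Gen 5 (rule 165): 00011110101
Gen 6 (rule 122): 00110011010
Gen 7 (rule 109): 10110011110
Gen 8 (rule 90): 00111110011
Gen 9 (rule 165): 10011100000

Answer: 5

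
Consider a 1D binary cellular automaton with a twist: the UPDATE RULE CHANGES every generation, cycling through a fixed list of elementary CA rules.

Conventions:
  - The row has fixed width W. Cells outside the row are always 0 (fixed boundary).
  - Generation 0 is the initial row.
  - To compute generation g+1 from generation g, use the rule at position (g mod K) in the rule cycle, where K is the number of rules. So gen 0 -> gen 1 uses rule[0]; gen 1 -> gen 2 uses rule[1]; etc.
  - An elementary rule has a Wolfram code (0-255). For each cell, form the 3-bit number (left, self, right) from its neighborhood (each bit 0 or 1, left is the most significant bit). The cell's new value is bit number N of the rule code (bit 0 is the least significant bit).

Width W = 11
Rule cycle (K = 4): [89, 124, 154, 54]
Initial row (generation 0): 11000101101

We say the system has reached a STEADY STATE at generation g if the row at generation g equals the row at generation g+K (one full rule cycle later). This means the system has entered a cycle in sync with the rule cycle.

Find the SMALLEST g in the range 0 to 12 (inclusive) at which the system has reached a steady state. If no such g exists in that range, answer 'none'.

Answer: none

Derivation:
Gen 0: 11000101101
Gen 1 (rule 89): 11110001100
Gen 2 (rule 124): 10011001110
Gen 3 (rule 154): 01110111101
Gen 4 (rule 54): 10001000011
Gen 5 (rule 89): 01100111011
Gen 6 (rule 124): 01110101111
Gen 7 (rule 154): 11100001110
Gen 8 (rule 54): 00010010001
Gen 9 (rule 89): 11001001100
Gen 10 (rule 124): 11101101110
Gen 11 (rule 154): 11001001101
Gen 12 (rule 54): 00111110011
Gen 13 (rule 89): 10100011011
Gen 14 (rule 124): 11110011111
Gen 15 (rule 154): 11101111110
Gen 16 (rule 54): 00010000001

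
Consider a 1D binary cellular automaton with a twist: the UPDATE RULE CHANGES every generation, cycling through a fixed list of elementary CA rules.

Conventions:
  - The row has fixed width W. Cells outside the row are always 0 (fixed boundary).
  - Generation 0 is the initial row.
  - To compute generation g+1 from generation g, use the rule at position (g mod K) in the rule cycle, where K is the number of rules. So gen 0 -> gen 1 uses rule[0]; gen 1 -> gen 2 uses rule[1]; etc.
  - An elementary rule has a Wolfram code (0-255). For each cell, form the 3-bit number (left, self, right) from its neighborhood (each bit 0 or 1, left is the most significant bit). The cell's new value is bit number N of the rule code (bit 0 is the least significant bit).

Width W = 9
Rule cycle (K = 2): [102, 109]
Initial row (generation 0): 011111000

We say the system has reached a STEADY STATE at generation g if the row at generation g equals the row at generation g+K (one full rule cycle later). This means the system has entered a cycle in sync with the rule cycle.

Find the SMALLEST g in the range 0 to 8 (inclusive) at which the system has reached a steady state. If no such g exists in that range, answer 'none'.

Gen 0: 011111000
Gen 1 (rule 102): 100001000
Gen 2 (rule 109): 101101011
Gen 3 (rule 102): 110111101
Gen 4 (rule 109): 111100111
Gen 5 (rule 102): 000101001
Gen 6 (rule 109): 110111001
Gen 7 (rule 102): 011001011
Gen 8 (rule 109): 011001111
Gen 9 (rule 102): 101010001
Gen 10 (rule 109): 111110101

Answer: none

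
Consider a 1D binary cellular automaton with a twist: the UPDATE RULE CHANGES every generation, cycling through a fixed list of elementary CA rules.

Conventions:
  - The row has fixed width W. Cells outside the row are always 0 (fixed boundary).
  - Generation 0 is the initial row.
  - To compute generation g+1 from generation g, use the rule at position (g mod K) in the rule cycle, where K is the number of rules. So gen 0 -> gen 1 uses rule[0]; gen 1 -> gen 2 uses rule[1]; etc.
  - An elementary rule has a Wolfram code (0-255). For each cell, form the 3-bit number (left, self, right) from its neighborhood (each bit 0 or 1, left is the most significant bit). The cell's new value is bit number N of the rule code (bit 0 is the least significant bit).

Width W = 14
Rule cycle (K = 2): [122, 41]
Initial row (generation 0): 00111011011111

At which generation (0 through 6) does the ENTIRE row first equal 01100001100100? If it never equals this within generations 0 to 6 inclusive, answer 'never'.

Answer: 4

Derivation:
Gen 0: 00111011011111
Gen 1 (rule 122): 01101111110001
Gen 2 (rule 41): 01011000000100
Gen 3 (rule 122): 10111100001010
Gen 4 (rule 41): 01100001100100
Gen 5 (rule 122): 11110011111010
Gen 6 (rule 41): 10000010000100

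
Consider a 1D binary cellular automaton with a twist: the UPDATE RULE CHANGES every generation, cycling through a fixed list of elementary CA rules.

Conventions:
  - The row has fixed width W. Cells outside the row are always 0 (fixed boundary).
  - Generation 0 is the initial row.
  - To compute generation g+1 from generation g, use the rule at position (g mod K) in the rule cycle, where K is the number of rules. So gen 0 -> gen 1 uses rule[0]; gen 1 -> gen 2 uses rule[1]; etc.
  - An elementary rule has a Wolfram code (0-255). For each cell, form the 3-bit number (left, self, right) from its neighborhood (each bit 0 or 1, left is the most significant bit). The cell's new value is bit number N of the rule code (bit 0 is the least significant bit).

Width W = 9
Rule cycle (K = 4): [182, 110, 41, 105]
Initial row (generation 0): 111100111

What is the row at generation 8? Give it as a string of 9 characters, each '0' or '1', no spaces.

Answer: 001100011

Derivation:
Gen 0: 111100111
Gen 1 (rule 182): 011011010
Gen 2 (rule 110): 111111110
Gen 3 (rule 41): 100000000
Gen 4 (rule 105): 001111111
Gen 5 (rule 182): 010111110
Gen 6 (rule 110): 111100010
Gen 7 (rule 41): 100001000
Gen 8 (rule 105): 001100011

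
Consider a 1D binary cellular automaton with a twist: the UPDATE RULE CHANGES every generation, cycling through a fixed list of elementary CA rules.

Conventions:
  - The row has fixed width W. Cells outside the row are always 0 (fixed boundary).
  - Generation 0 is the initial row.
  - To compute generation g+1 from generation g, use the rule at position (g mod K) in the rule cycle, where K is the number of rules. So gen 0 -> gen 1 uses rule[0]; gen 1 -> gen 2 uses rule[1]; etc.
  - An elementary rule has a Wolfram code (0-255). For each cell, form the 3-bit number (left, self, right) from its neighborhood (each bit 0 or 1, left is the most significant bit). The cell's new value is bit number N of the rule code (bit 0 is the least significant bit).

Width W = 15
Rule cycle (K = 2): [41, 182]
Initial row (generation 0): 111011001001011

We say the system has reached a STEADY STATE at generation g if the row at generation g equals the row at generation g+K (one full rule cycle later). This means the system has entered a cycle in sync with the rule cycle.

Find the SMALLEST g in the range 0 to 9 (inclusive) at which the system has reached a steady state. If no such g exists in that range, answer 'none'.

Answer: none

Derivation:
Gen 0: 111011001001011
Gen 1 (rule 41): 100110000000110
Gen 2 (rule 182): 111001000001001
Gen 3 (rule 41): 100000011100000
Gen 4 (rule 182): 110000101010000
Gen 5 (rule 41): 100110010100111
Gen 6 (rule 182): 111001111111010
Gen 7 (rule 41): 100001000000100
Gen 8 (rule 182): 110011100001110
Gen 9 (rule 41): 100010001101000
Gen 10 (rule 182): 110111010011100
Gen 11 (rule 41): 101100100010001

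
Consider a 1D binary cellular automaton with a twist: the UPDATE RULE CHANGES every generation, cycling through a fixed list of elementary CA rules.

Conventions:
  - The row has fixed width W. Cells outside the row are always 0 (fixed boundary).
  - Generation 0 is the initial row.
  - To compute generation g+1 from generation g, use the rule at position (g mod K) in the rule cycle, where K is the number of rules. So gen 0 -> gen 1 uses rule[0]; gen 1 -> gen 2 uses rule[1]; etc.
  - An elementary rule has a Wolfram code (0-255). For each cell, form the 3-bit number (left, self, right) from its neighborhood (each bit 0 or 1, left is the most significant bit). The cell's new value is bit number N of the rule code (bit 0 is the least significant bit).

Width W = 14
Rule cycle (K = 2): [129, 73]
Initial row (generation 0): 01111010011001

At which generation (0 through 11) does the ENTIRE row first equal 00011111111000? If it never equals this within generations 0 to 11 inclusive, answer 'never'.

Gen 0: 01111010011001
Gen 1 (rule 129): 00110000000000
Gen 2 (rule 73): 10110111111111
Gen 3 (rule 129): 00000011111110
Gen 4 (rule 73): 11111010000010
Gen 5 (rule 129): 01110000111000
Gen 6 (rule 73): 01010110101011
Gen 7 (rule 129): 00000000000000
Gen 8 (rule 73): 11111111111111
Gen 9 (rule 129): 01111111111110
Gen 10 (rule 73): 01000000000010
Gen 11 (rule 129): 00011111111000

Answer: 11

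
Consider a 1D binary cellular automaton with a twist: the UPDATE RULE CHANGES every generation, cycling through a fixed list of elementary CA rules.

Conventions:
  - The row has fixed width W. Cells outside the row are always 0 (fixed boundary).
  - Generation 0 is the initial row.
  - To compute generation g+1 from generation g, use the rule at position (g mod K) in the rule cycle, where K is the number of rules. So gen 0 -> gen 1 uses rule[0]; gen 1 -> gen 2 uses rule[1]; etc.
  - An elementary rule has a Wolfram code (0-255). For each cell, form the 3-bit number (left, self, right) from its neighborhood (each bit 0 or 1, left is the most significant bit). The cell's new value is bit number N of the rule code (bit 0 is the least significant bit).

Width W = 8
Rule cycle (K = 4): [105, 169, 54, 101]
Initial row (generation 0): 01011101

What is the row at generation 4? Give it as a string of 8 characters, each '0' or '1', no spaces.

Gen 0: 01011101
Gen 1 (rule 105): 00110110
Gen 2 (rule 169): 10101100
Gen 3 (rule 54): 11110010
Gen 4 (rule 101): 00010010

Answer: 00010010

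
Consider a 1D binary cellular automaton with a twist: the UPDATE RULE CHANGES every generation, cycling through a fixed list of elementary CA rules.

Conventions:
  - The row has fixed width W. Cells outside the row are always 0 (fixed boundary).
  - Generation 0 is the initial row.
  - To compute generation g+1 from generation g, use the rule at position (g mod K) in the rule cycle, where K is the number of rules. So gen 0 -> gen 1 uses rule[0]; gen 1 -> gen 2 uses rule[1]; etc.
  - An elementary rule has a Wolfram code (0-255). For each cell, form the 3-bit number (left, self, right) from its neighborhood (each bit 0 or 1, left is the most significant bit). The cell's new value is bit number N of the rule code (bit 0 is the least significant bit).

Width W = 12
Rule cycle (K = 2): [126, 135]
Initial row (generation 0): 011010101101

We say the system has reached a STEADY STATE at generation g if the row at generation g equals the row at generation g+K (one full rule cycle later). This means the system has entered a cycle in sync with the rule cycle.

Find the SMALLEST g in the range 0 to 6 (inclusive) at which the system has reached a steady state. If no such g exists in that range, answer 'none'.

Gen 0: 011010101101
Gen 1 (rule 126): 111111111111
Gen 2 (rule 135): 011111111110
Gen 3 (rule 126): 110000000011
Gen 4 (rule 135): 000111111100
Gen 5 (rule 126): 001100000110
Gen 6 (rule 135): 110001111000
Gen 7 (rule 126): 111011001100
Gen 8 (rule 135): 010000010001

Answer: none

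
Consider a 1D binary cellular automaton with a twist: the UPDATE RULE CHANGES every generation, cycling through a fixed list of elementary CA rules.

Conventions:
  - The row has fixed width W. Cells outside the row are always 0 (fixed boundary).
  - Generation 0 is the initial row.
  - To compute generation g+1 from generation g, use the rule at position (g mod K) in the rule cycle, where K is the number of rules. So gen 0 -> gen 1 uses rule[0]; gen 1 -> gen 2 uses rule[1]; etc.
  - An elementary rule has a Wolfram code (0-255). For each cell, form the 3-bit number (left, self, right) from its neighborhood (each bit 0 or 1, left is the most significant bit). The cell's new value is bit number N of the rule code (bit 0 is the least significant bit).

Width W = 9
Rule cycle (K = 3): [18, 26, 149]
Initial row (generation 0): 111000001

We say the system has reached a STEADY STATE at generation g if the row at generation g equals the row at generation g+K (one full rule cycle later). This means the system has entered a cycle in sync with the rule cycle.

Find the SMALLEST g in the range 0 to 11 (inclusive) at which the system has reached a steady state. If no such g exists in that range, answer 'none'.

Answer: 4

Derivation:
Gen 0: 111000001
Gen 1 (rule 18): 000100010
Gen 2 (rule 26): 001010101
Gen 3 (rule 149): 101010101
Gen 4 (rule 18): 000000000
Gen 5 (rule 26): 000000000
Gen 6 (rule 149): 111111111
Gen 7 (rule 18): 000000000
Gen 8 (rule 26): 000000000
Gen 9 (rule 149): 111111111
Gen 10 (rule 18): 000000000
Gen 11 (rule 26): 000000000
Gen 12 (rule 149): 111111111
Gen 13 (rule 18): 000000000
Gen 14 (rule 26): 000000000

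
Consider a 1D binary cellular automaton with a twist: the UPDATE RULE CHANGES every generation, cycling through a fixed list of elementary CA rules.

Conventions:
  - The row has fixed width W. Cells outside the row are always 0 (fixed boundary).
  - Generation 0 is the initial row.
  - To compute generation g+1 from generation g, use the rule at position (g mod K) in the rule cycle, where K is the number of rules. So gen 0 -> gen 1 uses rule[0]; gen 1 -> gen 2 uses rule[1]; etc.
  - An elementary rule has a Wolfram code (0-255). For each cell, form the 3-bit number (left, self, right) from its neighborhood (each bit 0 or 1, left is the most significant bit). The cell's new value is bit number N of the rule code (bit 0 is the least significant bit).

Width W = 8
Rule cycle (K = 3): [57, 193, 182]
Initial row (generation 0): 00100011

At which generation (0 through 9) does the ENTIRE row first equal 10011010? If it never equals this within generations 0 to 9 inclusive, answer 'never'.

Gen 0: 00100011
Gen 1 (rule 57): 10011010
Gen 2 (rule 193): 00001000
Gen 3 (rule 182): 00011100
Gen 4 (rule 57): 11010011
Gen 5 (rule 193): 01000001
Gen 6 (rule 182): 11100011
Gen 7 (rule 57): 10011010
Gen 8 (rule 193): 00001000
Gen 9 (rule 182): 00011100

Answer: 1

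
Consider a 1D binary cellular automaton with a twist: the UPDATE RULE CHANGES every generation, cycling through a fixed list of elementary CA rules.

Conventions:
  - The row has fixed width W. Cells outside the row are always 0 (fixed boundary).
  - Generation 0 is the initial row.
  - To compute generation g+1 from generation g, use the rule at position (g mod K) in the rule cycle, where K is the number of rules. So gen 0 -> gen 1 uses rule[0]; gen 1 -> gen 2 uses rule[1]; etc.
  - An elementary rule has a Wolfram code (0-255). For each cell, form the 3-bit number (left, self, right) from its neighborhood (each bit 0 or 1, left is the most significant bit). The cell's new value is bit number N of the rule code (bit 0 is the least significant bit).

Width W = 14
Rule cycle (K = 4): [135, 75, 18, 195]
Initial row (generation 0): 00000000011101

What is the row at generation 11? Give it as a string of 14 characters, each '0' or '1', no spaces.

Gen 0: 00000000011101
Gen 1 (rule 135): 11111111101001
Gen 2 (rule 75): 10000000100010
Gen 3 (rule 18): 01000001010101
Gen 4 (rule 195): 10011110000000
Gen 5 (rule 135): 10101100111111
Gen 6 (rule 75): 00001101100001
Gen 7 (rule 18): 00010000010010
Gen 8 (rule 195): 11100111100100
Gen 9 (rule 135): 01001011001101
Gen 10 (rule 75): 10010011011100
Gen 11 (rule 18): 01101100000010

Answer: 01101100000010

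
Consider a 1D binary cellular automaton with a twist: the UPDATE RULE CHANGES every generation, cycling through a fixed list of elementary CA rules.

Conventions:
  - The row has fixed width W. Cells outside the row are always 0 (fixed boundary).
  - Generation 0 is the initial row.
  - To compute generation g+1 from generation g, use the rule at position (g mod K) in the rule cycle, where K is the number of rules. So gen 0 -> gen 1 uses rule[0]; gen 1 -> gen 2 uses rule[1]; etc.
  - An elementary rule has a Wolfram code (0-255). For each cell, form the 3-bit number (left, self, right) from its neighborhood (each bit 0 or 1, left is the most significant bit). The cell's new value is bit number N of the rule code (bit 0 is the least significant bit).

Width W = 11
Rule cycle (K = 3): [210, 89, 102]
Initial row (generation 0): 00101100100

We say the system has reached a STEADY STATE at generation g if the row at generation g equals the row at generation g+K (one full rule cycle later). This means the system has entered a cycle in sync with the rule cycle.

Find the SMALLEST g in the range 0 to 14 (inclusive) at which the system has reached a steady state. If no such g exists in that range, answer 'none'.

Answer: none

Derivation:
Gen 0: 00101100100
Gen 1 (rule 210): 01000111010
Gen 2 (rule 89): 00110101001
Gen 3 (rule 102): 01011111011
Gen 4 (rule 210): 10001111001
Gen 5 (rule 89): 01101001100
Gen 6 (rule 102): 10111010100
Gen 7 (rule 210): 00011000010
Gen 8 (rule 89): 11011111001
Gen 9 (rule 102): 01100001011
Gen 10 (rule 210): 10110010001
Gen 11 (rule 89): 00111001100
Gen 12 (rule 102): 01001010100
Gen 13 (rule 210): 10110000010
Gen 14 (rule 89): 00111111001
Gen 15 (rule 102): 01000001011
Gen 16 (rule 210): 10100010001
Gen 17 (rule 89): 00011001100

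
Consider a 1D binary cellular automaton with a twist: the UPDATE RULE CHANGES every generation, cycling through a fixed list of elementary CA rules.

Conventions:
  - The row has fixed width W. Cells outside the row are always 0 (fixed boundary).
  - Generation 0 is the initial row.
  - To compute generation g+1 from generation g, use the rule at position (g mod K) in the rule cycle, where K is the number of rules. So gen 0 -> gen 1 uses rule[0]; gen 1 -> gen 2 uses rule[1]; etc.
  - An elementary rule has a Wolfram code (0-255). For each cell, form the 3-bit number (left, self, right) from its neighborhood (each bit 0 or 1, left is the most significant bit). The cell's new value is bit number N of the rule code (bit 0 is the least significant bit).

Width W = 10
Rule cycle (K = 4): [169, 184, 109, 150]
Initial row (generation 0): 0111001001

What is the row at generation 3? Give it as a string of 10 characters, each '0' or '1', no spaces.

Answer: 0111011111

Derivation:
Gen 0: 0111001001
Gen 1 (rule 169): 0110000000
Gen 2 (rule 184): 0101000000
Gen 3 (rule 109): 0111011111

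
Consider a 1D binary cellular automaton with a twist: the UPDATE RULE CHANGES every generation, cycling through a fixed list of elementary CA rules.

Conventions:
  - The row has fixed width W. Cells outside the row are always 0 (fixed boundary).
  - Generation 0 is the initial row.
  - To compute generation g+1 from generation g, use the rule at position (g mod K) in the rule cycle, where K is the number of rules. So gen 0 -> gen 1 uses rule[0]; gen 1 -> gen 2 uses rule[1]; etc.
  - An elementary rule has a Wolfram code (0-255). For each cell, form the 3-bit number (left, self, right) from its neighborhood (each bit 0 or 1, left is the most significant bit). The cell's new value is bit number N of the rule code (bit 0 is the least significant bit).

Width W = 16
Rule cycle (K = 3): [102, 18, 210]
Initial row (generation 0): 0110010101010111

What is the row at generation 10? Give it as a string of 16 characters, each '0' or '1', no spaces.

Answer: 0000011110111100

Derivation:
Gen 0: 0110010101010111
Gen 1 (rule 102): 1010111111111001
Gen 2 (rule 18): 0000000000000110
Gen 3 (rule 210): 0000000000001011
Gen 4 (rule 102): 0000000000011101
Gen 5 (rule 18): 0000000000100000
Gen 6 (rule 210): 0000000001010000
Gen 7 (rule 102): 0000000011110000
Gen 8 (rule 18): 0000000100001000
Gen 9 (rule 210): 0000001010010100
Gen 10 (rule 102): 0000011110111100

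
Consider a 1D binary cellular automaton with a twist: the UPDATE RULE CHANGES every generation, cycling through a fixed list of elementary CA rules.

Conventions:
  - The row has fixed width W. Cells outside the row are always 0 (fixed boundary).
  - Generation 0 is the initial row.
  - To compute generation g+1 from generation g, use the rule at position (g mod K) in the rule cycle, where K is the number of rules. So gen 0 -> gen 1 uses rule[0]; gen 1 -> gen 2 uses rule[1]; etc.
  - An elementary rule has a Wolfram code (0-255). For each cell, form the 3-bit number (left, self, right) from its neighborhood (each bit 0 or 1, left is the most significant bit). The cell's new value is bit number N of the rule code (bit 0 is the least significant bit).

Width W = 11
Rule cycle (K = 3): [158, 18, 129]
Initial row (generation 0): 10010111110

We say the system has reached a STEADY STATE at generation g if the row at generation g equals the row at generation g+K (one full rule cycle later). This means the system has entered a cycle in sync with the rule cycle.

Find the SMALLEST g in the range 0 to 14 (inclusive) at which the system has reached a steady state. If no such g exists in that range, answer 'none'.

Answer: 5

Derivation:
Gen 0: 10010111110
Gen 1 (rule 158): 11110111101
Gen 2 (rule 18): 00000000000
Gen 3 (rule 129): 11111111111
Gen 4 (rule 158): 11111111110
Gen 5 (rule 18): 00000000001
Gen 6 (rule 129): 11111111100
Gen 7 (rule 158): 11111111010
Gen 8 (rule 18): 00000000001
Gen 9 (rule 129): 11111111100
Gen 10 (rule 158): 11111111010
Gen 11 (rule 18): 00000000001
Gen 12 (rule 129): 11111111100
Gen 13 (rule 158): 11111111010
Gen 14 (rule 18): 00000000001
Gen 15 (rule 129): 11111111100
Gen 16 (rule 158): 11111111010
Gen 17 (rule 18): 00000000001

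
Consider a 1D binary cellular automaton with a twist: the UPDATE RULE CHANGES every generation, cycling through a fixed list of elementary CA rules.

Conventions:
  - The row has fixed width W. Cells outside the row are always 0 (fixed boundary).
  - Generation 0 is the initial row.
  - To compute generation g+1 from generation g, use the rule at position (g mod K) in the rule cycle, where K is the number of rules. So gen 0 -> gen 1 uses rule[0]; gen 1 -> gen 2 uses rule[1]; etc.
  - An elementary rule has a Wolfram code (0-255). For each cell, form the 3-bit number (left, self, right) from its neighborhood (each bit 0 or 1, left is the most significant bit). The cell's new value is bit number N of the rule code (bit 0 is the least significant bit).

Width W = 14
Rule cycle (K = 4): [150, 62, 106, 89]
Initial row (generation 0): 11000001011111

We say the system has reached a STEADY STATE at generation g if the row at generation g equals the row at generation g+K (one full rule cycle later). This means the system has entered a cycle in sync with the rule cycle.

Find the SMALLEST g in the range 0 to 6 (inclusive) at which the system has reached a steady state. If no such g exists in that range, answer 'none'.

Gen 0: 11000001011111
Gen 1 (rule 150): 00100011001110
Gen 2 (rule 62): 01110110111001
Gen 3 (rule 106): 11011111101010
Gen 4 (rule 89): 11010000100001
Gen 5 (rule 150): 00011001110011
Gen 6 (rule 62): 00110111001110
Gen 7 (rule 106): 01111101011010
Gen 8 (rule 89): 01000100011001
Gen 9 (rule 150): 11101110100111
Gen 10 (rule 62): 10011001111100

Answer: none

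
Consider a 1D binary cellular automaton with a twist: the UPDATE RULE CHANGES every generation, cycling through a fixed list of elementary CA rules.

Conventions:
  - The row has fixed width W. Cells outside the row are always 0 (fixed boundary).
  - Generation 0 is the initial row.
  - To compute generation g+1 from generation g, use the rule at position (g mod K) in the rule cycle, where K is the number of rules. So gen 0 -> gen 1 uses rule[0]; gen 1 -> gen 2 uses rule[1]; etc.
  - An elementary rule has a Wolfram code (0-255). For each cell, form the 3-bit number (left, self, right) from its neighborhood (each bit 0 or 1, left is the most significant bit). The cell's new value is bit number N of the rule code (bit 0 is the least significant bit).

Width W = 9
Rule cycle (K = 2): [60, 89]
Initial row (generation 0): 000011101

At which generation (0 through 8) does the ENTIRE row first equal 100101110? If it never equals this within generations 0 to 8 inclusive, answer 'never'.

Answer: 3

Derivation:
Gen 0: 000011101
Gen 1 (rule 60): 000010011
Gen 2 (rule 89): 111001011
Gen 3 (rule 60): 100101110
Gen 4 (rule 89): 010001011
Gen 5 (rule 60): 011001110
Gen 6 (rule 89): 011101011
Gen 7 (rule 60): 010011110
Gen 8 (rule 89): 001010011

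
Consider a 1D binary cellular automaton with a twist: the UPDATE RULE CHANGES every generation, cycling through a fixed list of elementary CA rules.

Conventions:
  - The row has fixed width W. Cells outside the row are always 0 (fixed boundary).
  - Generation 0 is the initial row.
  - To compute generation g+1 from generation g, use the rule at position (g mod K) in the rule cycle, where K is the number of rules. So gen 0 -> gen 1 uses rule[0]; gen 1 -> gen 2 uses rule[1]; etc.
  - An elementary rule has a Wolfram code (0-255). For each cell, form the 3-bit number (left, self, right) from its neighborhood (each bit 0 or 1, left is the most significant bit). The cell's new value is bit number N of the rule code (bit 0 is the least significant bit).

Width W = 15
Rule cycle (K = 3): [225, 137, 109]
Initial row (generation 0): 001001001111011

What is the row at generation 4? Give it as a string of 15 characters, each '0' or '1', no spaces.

Answer: 010011001110101

Derivation:
Gen 0: 001001001111011
Gen 1 (rule 225): 100000000111101
Gen 2 (rule 137): 001111110111000
Gen 3 (rule 109): 101000011101011
Gen 4 (rule 225): 010011001110101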